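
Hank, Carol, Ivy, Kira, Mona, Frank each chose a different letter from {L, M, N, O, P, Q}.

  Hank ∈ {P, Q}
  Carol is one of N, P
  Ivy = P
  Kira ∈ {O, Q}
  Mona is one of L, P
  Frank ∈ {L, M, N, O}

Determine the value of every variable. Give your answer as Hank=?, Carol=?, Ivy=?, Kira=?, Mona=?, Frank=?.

Hank=Q, Carol=N, Ivy=P, Kira=O, Mona=L, Frank=M

Ivy's domain is down to {P}, so Ivy = P. Remove P from Hank, Carol, Mona.
Mona must be L (only option left). So Frank can't be L.
Hank's domain is down to {Q}, so Hank = Q. Strike Q from Kira.
Carol's domain is down to {N}, so Carol = N. Strike N from Frank.
Kira's domain is down to {O}, so Kira = O. So Frank can't be O.
Frank must be M (only option left).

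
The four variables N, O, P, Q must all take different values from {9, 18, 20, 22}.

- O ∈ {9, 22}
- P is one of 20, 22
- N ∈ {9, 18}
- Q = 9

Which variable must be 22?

O

Q has just one choice, so Q = 9. Remove 9 from N, O.
So 22 goes to O.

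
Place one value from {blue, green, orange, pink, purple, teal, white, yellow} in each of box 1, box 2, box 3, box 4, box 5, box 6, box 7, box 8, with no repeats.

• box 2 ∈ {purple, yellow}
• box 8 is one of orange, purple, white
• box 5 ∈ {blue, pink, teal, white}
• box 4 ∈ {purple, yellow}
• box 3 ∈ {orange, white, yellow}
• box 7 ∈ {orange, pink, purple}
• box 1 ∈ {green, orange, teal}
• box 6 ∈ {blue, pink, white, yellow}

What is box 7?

pink

The 8 variables draw from only 8 values {blue, green, orange, pink, purple, teal, white, yellow}, so each is used; only box 1 can be green, hence box 1 = green.
Among the 7 still-open variables, teal fits only box 5 (and all 7 values in {blue, orange, pink, purple, teal, white, yellow} must be used), so box 5 = teal.
The 6 still-open variables together cover exactly {blue, orange, pink, purple, white, yellow} — 6 values for 6 variables — and blue appears only in box 6's list, so box 6 = blue.
The 5 still-open variables draw from only 5 values {orange, pink, purple, white, yellow}, so each is used; only box 7 can be pink, hence box 7 = pink.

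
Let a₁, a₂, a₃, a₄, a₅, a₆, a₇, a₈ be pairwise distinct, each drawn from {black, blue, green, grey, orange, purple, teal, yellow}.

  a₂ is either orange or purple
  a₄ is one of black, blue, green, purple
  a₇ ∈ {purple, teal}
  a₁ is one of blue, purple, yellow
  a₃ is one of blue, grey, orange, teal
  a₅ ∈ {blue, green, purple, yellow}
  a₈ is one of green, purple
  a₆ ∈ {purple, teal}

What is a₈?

green

The 8 variables together cover exactly {black, blue, green, grey, orange, purple, teal, yellow} — 8 values for 8 variables — and black appears only in a₄'s list, so a₄ = black.
The 7 still-open variables draw from only 7 values {blue, green, grey, orange, purple, teal, yellow}, so each is used; only a₃ can be grey, hence a₃ = grey.
The 6 still-open variables draw from only 6 values {blue, green, orange, purple, teal, yellow}, so each is used; only a₂ can be orange, hence a₂ = orange.
a₆ and a₇ share exactly the 2 values {purple, teal}; by pigeonhole those values go to them, so strike purple, teal from a₁, a₅, a₈.
So a₈ = green.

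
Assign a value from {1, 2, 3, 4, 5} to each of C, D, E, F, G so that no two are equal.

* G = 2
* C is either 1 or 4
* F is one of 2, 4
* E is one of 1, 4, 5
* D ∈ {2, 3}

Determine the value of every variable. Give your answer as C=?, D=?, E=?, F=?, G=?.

G must be 2 (only option left). So D, F can't be 2.
D has just one choice, so D = 3.
That leaves F = 4. Strike 4 from C, E.
That leaves C = 1. Remove 1 from E.
E has just one choice, so E = 5.

C=1, D=3, E=5, F=4, G=2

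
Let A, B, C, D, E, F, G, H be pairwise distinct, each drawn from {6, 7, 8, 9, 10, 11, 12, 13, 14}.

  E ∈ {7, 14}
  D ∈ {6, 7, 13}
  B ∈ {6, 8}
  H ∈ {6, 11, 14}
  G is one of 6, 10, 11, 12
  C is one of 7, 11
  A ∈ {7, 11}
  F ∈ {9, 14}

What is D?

A and C share exactly the 2 values {7, 11}; by pigeonhole those values go to them, so strike 7, 11 from D, E, G, H.
That leaves E = 14. Remove 14 from F, H.
That leaves F = 9.
That leaves H = 6. So B, D, G can't be 6.
So D = 13.

13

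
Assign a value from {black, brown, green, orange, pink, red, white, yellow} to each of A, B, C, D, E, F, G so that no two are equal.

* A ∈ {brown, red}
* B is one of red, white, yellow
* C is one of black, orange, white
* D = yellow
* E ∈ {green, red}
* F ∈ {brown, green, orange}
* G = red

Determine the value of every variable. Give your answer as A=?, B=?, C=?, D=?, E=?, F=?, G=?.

A=brown, B=white, C=black, D=yellow, E=green, F=orange, G=red

D must be yellow (only option left). Strike yellow from B.
G has just one choice, so G = red. Strike red from A, B, E.
A has just one choice, so A = brown. Strike brown from F.
B has just one choice, so B = white. Eliminate white elsewhere: C.
E's domain is down to {green}, so E = green. So F can't be green.
That leaves F = orange. Strike orange from C.
C's domain is down to {black}, so C = black.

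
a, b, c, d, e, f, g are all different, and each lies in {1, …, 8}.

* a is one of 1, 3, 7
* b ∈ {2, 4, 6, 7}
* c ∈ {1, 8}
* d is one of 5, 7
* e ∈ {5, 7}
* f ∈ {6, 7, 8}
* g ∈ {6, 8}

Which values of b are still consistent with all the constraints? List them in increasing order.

2, 4

d and e share exactly the 2 values {5, 7}; by pigeonhole those values go to them, so strike 5, 7 from a, b, f.
f and g between them cover only {6, 8} — a naked pair. Remove those values from b, c.
c has just one choice, so c = 1. Eliminate 1 elsewhere: a.
a must be 3 (only option left).
No further eliminations apply; b can still be any of 2, 4.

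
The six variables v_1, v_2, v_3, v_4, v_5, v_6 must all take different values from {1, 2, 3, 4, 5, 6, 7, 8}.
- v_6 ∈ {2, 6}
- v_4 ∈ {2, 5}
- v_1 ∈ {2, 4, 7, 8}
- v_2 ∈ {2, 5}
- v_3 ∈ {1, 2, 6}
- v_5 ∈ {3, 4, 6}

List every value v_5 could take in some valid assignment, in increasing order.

v_2 and v_4 between them cover only {2, 5} — a naked pair. Remove those values from v_1, v_3, v_6.
v_6 has just one choice, so v_6 = 6. So v_3, v_5 can't be 6.
v_3's domain is down to {1}, so v_3 = 1.
No further eliminations apply; v_5 can still be any of 3, 4.

3, 4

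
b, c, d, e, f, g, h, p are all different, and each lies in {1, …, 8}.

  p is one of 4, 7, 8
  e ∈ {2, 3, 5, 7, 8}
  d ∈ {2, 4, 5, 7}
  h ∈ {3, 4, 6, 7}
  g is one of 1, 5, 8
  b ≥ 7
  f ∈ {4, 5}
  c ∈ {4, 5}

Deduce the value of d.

2

The 8 variables draw from only 8 values {1, 2, 3, 4, 5, 6, 7, 8}, so each is used; only g can be 1, hence g = 1.
The 7 still-open variables draw from only 7 values {2, 3, 4, 5, 6, 7, 8}, so each is used; only h can be 6, hence h = 6.
Among the 6 still-open variables, 3 fits only e (and all 6 values in {2, 3, 4, 5, 7, 8} must be used), so e = 3.
The 5 still-open variables draw from only 5 values {2, 4, 5, 7, 8}, so each is used; only d can be 2, hence d = 2.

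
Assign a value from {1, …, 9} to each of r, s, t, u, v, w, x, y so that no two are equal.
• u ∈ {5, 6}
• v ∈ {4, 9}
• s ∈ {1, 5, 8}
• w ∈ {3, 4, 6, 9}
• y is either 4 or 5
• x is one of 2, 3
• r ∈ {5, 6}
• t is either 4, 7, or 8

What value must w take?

3

r and u between them cover only {5, 6} — a naked pair. Remove those values from s, w, y.
y has just one choice, so y = 4. Eliminate 4 elsewhere: t, v, w.
That leaves v = 9. Eliminate 9 elsewhere: w.
So w = 3.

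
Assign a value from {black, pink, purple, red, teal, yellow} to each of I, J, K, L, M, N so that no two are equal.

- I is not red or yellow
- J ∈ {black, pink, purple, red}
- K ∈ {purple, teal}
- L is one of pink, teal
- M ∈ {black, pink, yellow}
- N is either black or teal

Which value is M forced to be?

yellow

The 6 variables together cover exactly {black, pink, purple, red, teal, yellow} — 6 values for 6 variables — and red appears only in J's list, so J = red.
The 5 still-open variables together cover exactly {black, pink, purple, teal, yellow} — 5 values for 5 variables — and yellow appears only in M's list, so M = yellow.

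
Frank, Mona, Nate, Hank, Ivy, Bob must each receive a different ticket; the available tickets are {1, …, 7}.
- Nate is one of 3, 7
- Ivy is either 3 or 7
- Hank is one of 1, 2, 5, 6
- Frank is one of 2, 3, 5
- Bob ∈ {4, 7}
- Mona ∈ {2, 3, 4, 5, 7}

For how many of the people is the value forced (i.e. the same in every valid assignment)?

1

Nate and Ivy between them cover only {3, 7} — a naked pair. Remove those values from Frank, Mona, Bob.
That leaves Bob = 4. Remove 4 from Mona.
Frank and Mona share exactly the 2 values {2, 5}; by pigeonhole those values go to them, so strike 2, 5 from Hank.
Determined: Bob=4. The other people each still have more than one consistent value. That makes 1.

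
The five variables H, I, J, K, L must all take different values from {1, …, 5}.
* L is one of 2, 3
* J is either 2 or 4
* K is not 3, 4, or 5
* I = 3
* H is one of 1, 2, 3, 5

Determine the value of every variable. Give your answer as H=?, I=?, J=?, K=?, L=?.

I's domain is down to {3}, so I = 3. So H, L can't be 3.
L's domain is down to {2}, so L = 2. Strike 2 from H, J, K.
J's domain is down to {4}, so J = 4.
K has just one choice, so K = 1. Strike 1 from H.
H must be 5 (only option left).

H=5, I=3, J=4, K=1, L=2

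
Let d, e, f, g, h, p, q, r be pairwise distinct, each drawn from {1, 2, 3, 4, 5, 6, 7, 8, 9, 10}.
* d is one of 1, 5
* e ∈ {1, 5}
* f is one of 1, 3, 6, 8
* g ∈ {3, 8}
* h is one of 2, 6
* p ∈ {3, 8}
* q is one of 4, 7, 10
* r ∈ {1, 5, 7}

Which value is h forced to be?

The 2 variables d and e are confined to {1, 5}, which locks those values in; drop them from f, r.
r must be 7 (only option left). So q can't be 7.
g and p between them cover only {3, 8} — a naked pair. Remove those values from f.
f must be 6 (only option left). Eliminate 6 elsewhere: h.
So h = 2.

2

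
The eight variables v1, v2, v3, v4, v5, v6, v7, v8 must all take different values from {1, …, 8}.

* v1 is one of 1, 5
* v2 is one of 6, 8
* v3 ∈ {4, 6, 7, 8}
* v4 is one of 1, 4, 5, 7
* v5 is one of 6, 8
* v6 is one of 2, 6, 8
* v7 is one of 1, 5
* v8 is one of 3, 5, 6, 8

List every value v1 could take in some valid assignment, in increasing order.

The 8 variables draw from only 8 values {1, 2, 3, 4, 5, 6, 7, 8}, so each is used; only v6 can be 2, hence v6 = 2.
The 7 still-open variables together cover exactly {1, 3, 4, 5, 6, 7, 8} — 7 values for 7 variables — and 3 appears only in v8's list, so v8 = 3.
v1 and v7 share exactly the 2 values {1, 5}; by pigeonhole those values go to them, so strike 1, 5 from v4.
v2 and v5 share exactly the 2 values {6, 8}; by pigeonhole those values go to them, so strike 6, 8 from v3.
No further eliminations apply; v1 can still be any of 1, 5.

1, 5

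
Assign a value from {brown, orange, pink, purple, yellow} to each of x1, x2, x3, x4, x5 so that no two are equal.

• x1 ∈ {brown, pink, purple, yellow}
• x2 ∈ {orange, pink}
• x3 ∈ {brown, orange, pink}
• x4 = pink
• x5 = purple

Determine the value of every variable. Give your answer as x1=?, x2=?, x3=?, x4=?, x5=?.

x4's domain is down to {pink}, so x4 = pink. Eliminate pink elsewhere: x1, x2, x3.
x5's domain is down to {purple}, so x5 = purple. So x1 can't be purple.
x2 must be orange (only option left). Remove orange from x3.
x3 has just one choice, so x3 = brown. Eliminate brown elsewhere: x1.
That leaves x1 = yellow.

x1=yellow, x2=orange, x3=brown, x4=pink, x5=purple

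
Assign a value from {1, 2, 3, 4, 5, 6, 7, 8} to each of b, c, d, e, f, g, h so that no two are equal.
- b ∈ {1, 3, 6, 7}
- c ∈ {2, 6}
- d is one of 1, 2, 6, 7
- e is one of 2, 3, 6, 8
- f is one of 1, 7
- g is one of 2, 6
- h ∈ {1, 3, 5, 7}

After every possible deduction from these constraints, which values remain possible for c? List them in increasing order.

The 7 variables draw from only 7 values {1, 2, 3, 5, 6, 7, 8}, so each is used; only h can be 5, hence h = 5.
The 6 still-open variables draw from only 6 values {1, 2, 3, 6, 7, 8}, so each is used; only e can be 8, hence e = 8.
The 5 still-open variables together cover exactly {1, 2, 3, 6, 7} — 5 values for 5 variables — and 3 appears only in b's list, so b = 3.
The 2 variables c and g are confined to {2, 6}, which locks those values in; drop them from d.
No further eliminations apply; c can still be any of 2, 6.

2, 6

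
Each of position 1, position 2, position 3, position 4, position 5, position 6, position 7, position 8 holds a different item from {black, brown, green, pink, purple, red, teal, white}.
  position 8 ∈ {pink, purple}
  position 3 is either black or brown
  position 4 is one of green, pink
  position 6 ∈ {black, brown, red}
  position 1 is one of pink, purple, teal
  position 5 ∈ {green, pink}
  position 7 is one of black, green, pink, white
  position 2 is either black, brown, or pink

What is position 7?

white

The 8 variables together cover exactly {black, brown, green, pink, purple, red, teal, white} — 8 values for 8 variables — and red appears only in position 6's list, so position 6 = red.
The 7 still-open variables draw from only 7 values {black, brown, green, pink, purple, teal, white}, so each is used; only position 1 can be teal, hence position 1 = teal.
Among the 6 still-open variables, purple fits only position 8 (and all 6 values in {black, brown, green, pink, purple, white} must be used), so position 8 = purple.
The 5 still-open variables draw from only 5 values {black, brown, green, pink, white}, so each is used; only position 7 can be white, hence position 7 = white.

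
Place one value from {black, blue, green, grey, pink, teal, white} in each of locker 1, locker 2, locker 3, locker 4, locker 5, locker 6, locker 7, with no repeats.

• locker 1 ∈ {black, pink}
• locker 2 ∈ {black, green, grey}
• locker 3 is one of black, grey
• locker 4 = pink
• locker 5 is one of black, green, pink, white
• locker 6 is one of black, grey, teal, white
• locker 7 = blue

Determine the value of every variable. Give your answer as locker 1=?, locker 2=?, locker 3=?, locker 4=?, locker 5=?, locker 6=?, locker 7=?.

locker 1=black, locker 2=green, locker 3=grey, locker 4=pink, locker 5=white, locker 6=teal, locker 7=blue

locker 4's domain is down to {pink}, so locker 4 = pink. Strike pink from locker 1, locker 5.
That leaves locker 7 = blue.
locker 1 must be black (only option left). Eliminate black elsewhere: locker 2, locker 3, locker 5, locker 6.
That leaves locker 3 = grey. So locker 2, locker 6 can't be grey.
locker 2 has just one choice, so locker 2 = green. Remove green from locker 5.
locker 5 must be white (only option left). So locker 6 can't be white.
locker 6 has just one choice, so locker 6 = teal.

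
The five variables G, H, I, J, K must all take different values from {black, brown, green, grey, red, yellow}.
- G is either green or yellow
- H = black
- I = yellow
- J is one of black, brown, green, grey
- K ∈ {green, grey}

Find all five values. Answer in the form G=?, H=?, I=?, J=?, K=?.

G=green, H=black, I=yellow, J=brown, K=grey

H must be black (only option left). Eliminate black elsewhere: J.
That leaves I = yellow. So G can't be yellow.
G has just one choice, so G = green. Remove green from J, K.
That leaves K = grey. Eliminate grey elsewhere: J.
That leaves J = brown.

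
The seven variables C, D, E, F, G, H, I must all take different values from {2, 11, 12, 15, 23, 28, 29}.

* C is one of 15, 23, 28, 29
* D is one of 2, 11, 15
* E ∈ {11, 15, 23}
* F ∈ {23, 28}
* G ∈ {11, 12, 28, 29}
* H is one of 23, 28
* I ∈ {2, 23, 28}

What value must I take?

The 7 variables together cover exactly {2, 11, 12, 15, 23, 28, 29} — 7 values for 7 variables — and 12 appears only in G's list, so G = 12.
The 6 still-open variables draw from only 6 values {2, 11, 15, 23, 28, 29}, so each is used; only C can be 29, hence C = 29.
F and H between them cover only {23, 28} — a naked pair. Remove those values from E, I.
So I = 2.

2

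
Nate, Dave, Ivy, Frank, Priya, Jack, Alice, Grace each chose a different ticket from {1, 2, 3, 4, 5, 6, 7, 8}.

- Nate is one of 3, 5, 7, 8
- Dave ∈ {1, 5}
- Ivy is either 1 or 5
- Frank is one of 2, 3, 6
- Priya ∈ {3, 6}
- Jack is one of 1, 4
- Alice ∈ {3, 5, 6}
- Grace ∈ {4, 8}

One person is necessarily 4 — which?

Jack

The 8 variables together cover exactly {1, 2, 3, 4, 5, 6, 7, 8} — 8 values for 8 variables — and 2 appears only in Frank's list, so Frank = 2.
The 7 still-open variables together cover exactly {1, 3, 4, 5, 6, 7, 8} — 7 values for 7 variables — and 7 appears only in Nate's list, so Nate = 7.
Among the 6 still-open variables, 8 fits only Grace (and all 6 values in {1, 3, 4, 5, 6, 8} must be used), so Grace = 8.
The 5 still-open variables together cover exactly {1, 3, 4, 5, 6} — 5 values for 5 variables — and 4 appears only in Jack's list, so Jack = 4.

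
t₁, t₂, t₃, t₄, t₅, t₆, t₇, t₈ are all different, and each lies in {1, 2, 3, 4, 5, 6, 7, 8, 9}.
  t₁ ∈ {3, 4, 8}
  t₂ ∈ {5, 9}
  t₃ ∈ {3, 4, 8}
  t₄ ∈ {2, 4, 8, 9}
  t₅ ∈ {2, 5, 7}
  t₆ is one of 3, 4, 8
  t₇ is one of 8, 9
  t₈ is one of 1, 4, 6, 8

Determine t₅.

7

t₁, t₃, t₆ between them cover only {3, 4, 8} — a naked triple. Remove those values from t₄, t₇, t₈.
t₇ must be 9 (only option left). Remove 9 from t₂, t₄.
t₂ must be 5 (only option left). Strike 5 from t₅.
t₄ must be 2 (only option left). Eliminate 2 elsewhere: t₅.
So t₅ = 7.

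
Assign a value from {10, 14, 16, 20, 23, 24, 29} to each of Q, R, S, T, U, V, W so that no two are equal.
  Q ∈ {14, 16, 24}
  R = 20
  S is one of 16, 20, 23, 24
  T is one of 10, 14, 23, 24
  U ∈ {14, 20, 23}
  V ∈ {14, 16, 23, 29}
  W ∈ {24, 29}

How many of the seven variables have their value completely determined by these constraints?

2

R has just one choice, so R = 20. Strike 20 from S, U.
The 6 still-open variables draw from only 6 values {10, 14, 16, 23, 24, 29}, so each is used; only T can be 10, hence T = 10.
Determined: R=20, T=10. The other variables each still have more than one consistent value. That makes 2.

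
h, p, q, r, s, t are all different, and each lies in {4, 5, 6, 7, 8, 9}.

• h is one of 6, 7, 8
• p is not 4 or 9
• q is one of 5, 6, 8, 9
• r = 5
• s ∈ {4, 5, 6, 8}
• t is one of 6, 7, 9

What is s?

4

r has just one choice, so r = 5. So p, q, s can't be 5.
The 5 still-open variables together cover exactly {4, 6, 7, 8, 9} — 5 values for 5 variables — and 4 appears only in s's list, so s = 4.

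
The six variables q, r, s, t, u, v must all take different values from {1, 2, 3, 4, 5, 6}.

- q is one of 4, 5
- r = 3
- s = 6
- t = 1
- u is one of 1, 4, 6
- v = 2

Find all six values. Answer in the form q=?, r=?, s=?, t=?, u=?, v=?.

q=5, r=3, s=6, t=1, u=4, v=2

r's domain is down to {3}, so r = 3.
That leaves s = 6. So u can't be 6.
That leaves t = 1. Eliminate 1 elsewhere: u.
u has just one choice, so u = 4. Remove 4 from q.
v's domain is down to {2}, so v = 2.
q must be 5 (only option left).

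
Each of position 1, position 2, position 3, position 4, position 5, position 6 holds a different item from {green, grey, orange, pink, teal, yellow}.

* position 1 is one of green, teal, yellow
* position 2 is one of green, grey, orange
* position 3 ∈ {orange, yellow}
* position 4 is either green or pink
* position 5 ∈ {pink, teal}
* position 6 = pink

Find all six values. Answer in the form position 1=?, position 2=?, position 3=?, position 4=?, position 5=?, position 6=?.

position 6's domain is down to {pink}, so position 6 = pink. Strike pink from position 4, position 5.
That leaves position 4 = green. Eliminate green elsewhere: position 1, position 2.
That leaves position 5 = teal. Strike teal from position 1.
position 1's domain is down to {yellow}, so position 1 = yellow. So position 3 can't be yellow.
That leaves position 3 = orange. Strike orange from position 2.
position 2's domain is down to {grey}, so position 2 = grey.

position 1=yellow, position 2=grey, position 3=orange, position 4=green, position 5=teal, position 6=pink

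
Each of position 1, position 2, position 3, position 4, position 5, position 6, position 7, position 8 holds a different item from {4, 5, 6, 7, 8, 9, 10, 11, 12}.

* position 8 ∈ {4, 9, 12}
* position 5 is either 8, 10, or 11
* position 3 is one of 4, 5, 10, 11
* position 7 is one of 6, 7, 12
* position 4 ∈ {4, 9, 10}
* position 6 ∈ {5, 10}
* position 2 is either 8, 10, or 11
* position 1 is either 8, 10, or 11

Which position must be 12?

position 1, position 2, position 5 share exactly the 3 values {8, 10, 11}; by pigeonhole those values go to them, so strike 8, 10, 11 from position 3, position 4, position 6.
That leaves position 6 = 5. Remove 5 from position 3.
position 3's domain is down to {4}, so position 3 = 4. So position 4, position 8 can't be 4.
position 4's domain is down to {9}, so position 4 = 9. Eliminate 9 elsewhere: position 8.
So 12 goes to position 8.

position 8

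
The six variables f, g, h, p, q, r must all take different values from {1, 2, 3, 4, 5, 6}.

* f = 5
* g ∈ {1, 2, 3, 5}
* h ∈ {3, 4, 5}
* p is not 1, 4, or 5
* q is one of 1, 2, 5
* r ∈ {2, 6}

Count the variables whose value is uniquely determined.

2

f's domain is down to {5}, so f = 5. Strike 5 from g, h, q.
The 5 still-open variables draw from only 5 values {1, 2, 3, 4, 6}, so each is used; only h can be 4, hence h = 4.
Determined: f=5, h=4. The other variables each still have more than one consistent value. That makes 2.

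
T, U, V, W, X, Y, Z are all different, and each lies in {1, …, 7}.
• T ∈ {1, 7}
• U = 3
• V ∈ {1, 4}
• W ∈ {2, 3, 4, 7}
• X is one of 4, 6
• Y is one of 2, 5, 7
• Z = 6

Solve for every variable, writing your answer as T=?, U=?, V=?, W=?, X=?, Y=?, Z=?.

T=7, U=3, V=1, W=2, X=4, Y=5, Z=6

U's domain is down to {3}, so U = 3. Strike 3 from W.
That leaves Z = 6. So X can't be 6.
X's domain is down to {4}, so X = 4. Strike 4 from V, W.
V must be 1 (only option left). So T can't be 1.
T has just one choice, so T = 7. Strike 7 from W, Y.
W's domain is down to {2}, so W = 2. Remove 2 from Y.
Y's domain is down to {5}, so Y = 5.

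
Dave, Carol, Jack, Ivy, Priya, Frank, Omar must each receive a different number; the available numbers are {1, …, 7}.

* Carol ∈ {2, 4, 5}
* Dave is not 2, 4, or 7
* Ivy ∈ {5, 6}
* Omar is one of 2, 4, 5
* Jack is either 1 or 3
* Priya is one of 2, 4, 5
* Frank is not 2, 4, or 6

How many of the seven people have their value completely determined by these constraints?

2

The 7 variables together cover exactly {1, 2, 3, 4, 5, 6, 7} — 7 values for 7 variables — and 7 appears only in Frank's list, so Frank = 7.
Carol, Priya, Omar share exactly the 3 values {2, 4, 5}; by pigeonhole those values go to them, so strike 2, 4, 5 from Dave, Ivy.
Ivy must be 6 (only option left). Strike 6 from Dave.
Determined: Ivy=6, Frank=7. The other people each still have more than one consistent value. That makes 2.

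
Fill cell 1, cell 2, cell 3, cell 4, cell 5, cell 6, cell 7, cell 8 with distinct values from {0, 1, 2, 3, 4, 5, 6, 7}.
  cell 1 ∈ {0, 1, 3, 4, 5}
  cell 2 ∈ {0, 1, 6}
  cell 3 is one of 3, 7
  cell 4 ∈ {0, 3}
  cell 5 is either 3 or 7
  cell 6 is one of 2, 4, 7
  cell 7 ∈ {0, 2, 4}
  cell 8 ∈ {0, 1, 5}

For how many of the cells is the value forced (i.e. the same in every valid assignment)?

2

Among the 8 variables, 6 fits only cell 2 (and all 8 values in {0, 1, 2, 3, 4, 5, 6, 7} must be used), so cell 2 = 6.
The 2 variables cell 3 and cell 5 are confined to {3, 7}, which locks those values in; drop them from cell 1, cell 4, cell 6.
That leaves cell 4 = 0. So cell 1, cell 7, cell 8 can't be 0.
cell 6 and cell 7 between them cover only {2, 4} — a naked pair. Remove those values from cell 1.
Determined: cell 2=6, cell 4=0. The other cells each still have more than one consistent value. That makes 2.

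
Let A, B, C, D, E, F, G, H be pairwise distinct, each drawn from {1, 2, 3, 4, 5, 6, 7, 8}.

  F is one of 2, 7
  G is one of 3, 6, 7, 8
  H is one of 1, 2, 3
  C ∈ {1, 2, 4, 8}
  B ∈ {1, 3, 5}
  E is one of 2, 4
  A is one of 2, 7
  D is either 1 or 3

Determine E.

4

The 8 variables draw from only 8 values {1, 2, 3, 4, 5, 6, 7, 8}, so each is used; only B can be 5, hence B = 5.
Among the 7 still-open variables, 6 fits only G (and all 7 values in {1, 2, 3, 4, 6, 7, 8} must be used), so G = 6.
The 6 still-open variables draw from only 6 values {1, 2, 3, 4, 7, 8}, so each is used; only C can be 8, hence C = 8.
Among the 5 still-open variables, 4 fits only E (and all 5 values in {1, 2, 3, 4, 7} must be used), so E = 4.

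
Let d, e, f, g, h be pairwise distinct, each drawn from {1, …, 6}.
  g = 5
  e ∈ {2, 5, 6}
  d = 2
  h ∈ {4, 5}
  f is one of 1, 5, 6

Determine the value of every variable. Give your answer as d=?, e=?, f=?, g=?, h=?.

d must be 2 (only option left). Remove 2 from e.
That leaves g = 5. Remove 5 from e, f, h.
That leaves h = 4.
e has just one choice, so e = 6. So f can't be 6.
That leaves f = 1.

d=2, e=6, f=1, g=5, h=4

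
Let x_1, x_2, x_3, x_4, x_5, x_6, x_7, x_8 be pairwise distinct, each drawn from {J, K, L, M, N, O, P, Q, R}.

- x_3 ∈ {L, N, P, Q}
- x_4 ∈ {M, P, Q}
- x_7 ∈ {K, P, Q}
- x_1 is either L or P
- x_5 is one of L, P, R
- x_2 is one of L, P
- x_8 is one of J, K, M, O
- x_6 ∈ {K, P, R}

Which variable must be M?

x_4

The 2 variables x_1 and x_2 are confined to {L, P}, which locks those values in; drop them from x_3, x_4, x_5, x_6, x_7.
x_5 has just one choice, so x_5 = R. Strike R from x_6.
x_6 has just one choice, so x_6 = K. Strike K from x_7, x_8.
That leaves x_7 = Q. So x_3, x_4 can't be Q.
So M goes to x_4.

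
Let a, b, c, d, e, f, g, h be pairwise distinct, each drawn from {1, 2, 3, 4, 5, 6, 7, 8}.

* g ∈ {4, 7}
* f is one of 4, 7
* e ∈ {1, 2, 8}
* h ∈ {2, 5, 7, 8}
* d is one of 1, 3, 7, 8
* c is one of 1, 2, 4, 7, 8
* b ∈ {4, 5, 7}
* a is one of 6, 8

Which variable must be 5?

b

The 8 variables together cover exactly {1, 2, 3, 4, 5, 6, 7, 8} — 8 values for 8 variables — and 3 appears only in d's list, so d = 3.
The 7 still-open variables together cover exactly {1, 2, 4, 5, 6, 7, 8} — 7 values for 7 variables — and 6 appears only in a's list, so a = 6.
f and g share exactly the 2 values {4, 7}; by pigeonhole those values go to them, so strike 4, 7 from b, c, h.
So 5 goes to b.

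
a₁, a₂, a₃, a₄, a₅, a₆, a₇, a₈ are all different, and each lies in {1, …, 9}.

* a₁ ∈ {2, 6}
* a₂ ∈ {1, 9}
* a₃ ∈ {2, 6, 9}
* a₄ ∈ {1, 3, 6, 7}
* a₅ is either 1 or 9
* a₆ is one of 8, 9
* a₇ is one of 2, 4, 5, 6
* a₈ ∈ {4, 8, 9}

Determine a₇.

5

a₂ and a₅ between them cover only {1, 9} — a naked pair. Remove those values from a₃, a₄, a₆, a₈.
That leaves a₆ = 8. Eliminate 8 elsewhere: a₈.
That leaves a₈ = 4. Remove 4 from a₇.
The 2 variables a₁ and a₃ are confined to {2, 6}, which locks those values in; drop them from a₄, a₇.
So a₇ = 5.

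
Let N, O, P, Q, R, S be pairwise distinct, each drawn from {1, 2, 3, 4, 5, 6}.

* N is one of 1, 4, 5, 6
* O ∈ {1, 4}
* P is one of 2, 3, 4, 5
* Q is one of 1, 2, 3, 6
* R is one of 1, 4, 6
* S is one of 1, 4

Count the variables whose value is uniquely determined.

The 2 variables O and S are confined to {1, 4}, which locks those values in; drop them from N, P, Q, R.
That leaves R = 6. So N, Q can't be 6.
N has just one choice, so N = 5. Strike 5 from P.
Determined: N=5, R=6. The other variables each still have more than one consistent value. That makes 2.

2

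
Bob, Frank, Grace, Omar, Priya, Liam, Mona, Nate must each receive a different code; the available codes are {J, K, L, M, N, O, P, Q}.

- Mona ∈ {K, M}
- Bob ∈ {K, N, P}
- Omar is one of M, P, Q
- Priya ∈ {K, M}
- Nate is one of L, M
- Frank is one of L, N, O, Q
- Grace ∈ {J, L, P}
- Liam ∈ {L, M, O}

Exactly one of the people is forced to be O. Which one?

Liam

The 8 variables together cover exactly {J, K, L, M, N, O, P, Q} — 8 values for 8 variables — and J appears only in Grace's list, so Grace = J.
Priya and Mona share exactly the 2 values {K, M}; by pigeonhole those values go to them, so strike K, M from Bob, Omar, Liam, Nate.
Nate has just one choice, so Nate = L. So Frank, Liam can't be L.
So O goes to Liam.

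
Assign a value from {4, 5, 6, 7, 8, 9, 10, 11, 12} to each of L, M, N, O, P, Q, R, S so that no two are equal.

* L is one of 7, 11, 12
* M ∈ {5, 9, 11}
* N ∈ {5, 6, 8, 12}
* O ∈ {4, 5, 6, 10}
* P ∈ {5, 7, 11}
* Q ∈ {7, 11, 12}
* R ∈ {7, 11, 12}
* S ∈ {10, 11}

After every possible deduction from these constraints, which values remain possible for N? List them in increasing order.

The 3 variables L, Q, R are confined to {7, 11, 12}, which locks those values in; drop them from M, N, P, S.
P's domain is down to {5}, so P = 5. Strike 5 from M, N, O.
S's domain is down to {10}, so S = 10. Strike 10 from O.
M's domain is down to {9}, so M = 9.
No further eliminations apply; N can still be any of 6, 8.

6, 8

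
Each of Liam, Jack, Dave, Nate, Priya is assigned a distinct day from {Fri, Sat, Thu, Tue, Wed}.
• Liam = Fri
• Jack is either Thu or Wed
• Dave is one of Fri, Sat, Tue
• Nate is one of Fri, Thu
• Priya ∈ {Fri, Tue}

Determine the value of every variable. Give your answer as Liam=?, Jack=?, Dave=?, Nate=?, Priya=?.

Liam=Fri, Jack=Wed, Dave=Sat, Nate=Thu, Priya=Tue

Liam must be Fri (only option left). Remove Fri from Dave, Nate, Priya.
Nate's domain is down to {Thu}, so Nate = Thu. Eliminate Thu elsewhere: Jack.
Priya has just one choice, so Priya = Tue. Remove Tue from Dave.
Jack must be Wed (only option left).
That leaves Dave = Sat.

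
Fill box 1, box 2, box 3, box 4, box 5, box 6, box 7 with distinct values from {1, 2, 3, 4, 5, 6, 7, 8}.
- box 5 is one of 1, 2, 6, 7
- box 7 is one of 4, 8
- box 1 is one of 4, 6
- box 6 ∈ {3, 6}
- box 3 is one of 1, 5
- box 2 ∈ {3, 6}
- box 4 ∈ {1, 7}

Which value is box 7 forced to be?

The 2 variables box 2 and box 6 are confined to {3, 6}, which locks those values in; drop them from box 1, box 5.
That leaves box 1 = 4. Eliminate 4 elsewhere: box 7.
So box 7 = 8.

8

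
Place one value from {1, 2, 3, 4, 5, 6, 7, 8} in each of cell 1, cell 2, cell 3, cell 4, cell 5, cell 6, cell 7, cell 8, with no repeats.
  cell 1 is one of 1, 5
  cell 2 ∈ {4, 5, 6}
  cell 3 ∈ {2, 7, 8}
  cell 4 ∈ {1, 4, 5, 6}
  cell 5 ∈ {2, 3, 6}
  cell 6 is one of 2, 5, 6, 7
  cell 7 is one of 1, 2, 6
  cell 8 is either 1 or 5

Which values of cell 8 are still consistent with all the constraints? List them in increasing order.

1, 5

The 8 variables draw from only 8 values {1, 2, 3, 4, 5, 6, 7, 8}, so each is used; only cell 5 can be 3, hence cell 5 = 3.
Among the 7 still-open variables, 8 fits only cell 3 (and all 7 values in {1, 2, 4, 5, 6, 7, 8} must be used), so cell 3 = 8.
Among the 6 still-open variables, 7 fits only cell 6 (and all 6 values in {1, 2, 4, 5, 6, 7} must be used), so cell 6 = 7.
Among the 5 still-open variables, 2 fits only cell 7 (and all 5 values in {1, 2, 4, 5, 6} must be used), so cell 7 = 2.
cell 1 and cell 8 share exactly the 2 values {1, 5}; by pigeonhole those values go to them, so strike 1, 5 from cell 2, cell 4.
No further eliminations apply; cell 8 can still be any of 1, 5.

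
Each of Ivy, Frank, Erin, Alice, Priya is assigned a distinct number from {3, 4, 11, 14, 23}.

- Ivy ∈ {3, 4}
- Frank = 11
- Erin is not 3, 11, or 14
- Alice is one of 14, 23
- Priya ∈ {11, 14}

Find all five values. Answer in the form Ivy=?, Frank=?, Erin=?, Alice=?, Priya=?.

Ivy=3, Frank=11, Erin=4, Alice=23, Priya=14

Frank's domain is down to {11}, so Frank = 11. Remove 11 from Priya.
Priya must be 14 (only option left). Eliminate 14 elsewhere: Alice.
Alice must be 23 (only option left). Strike 23 from Erin.
Erin must be 4 (only option left). Strike 4 from Ivy.
That leaves Ivy = 3.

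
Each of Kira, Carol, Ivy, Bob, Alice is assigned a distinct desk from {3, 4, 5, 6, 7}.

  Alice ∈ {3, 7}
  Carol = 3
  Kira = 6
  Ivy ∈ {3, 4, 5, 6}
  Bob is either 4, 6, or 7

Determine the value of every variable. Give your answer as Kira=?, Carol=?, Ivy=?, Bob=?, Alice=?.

Kira=6, Carol=3, Ivy=5, Bob=4, Alice=7

Kira must be 6 (only option left). So Ivy, Bob can't be 6.
That leaves Carol = 3. Strike 3 from Ivy, Alice.
Alice's domain is down to {7}, so Alice = 7. Strike 7 from Bob.
Bob must be 4 (only option left). Strike 4 from Ivy.
Ivy has just one choice, so Ivy = 5.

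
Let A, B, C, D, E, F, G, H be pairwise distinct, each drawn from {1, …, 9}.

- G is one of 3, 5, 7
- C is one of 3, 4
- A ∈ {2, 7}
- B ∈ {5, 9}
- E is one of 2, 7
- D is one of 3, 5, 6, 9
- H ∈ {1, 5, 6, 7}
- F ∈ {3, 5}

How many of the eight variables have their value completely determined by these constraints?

The 8 variables draw from only 8 values {1, 2, 3, 4, 5, 6, 7, 9}, so each is used; only H can be 1, hence H = 1.
Among the 7 still-open variables, 4 fits only C (and all 7 values in {2, 3, 4, 5, 6, 7, 9} must be used), so C = 4.
The 6 still-open variables draw from only 6 values {2, 3, 5, 6, 7, 9}, so each is used; only D can be 6, hence D = 6.
The 5 still-open variables draw from only 5 values {2, 3, 5, 7, 9}, so each is used; only B can be 9, hence B = 9.
A and E between them cover only {2, 7} — a naked pair. Remove those values from G.
Determined: B=9, C=4, D=6, H=1. The other variables each still have more than one consistent value. That makes 4.

4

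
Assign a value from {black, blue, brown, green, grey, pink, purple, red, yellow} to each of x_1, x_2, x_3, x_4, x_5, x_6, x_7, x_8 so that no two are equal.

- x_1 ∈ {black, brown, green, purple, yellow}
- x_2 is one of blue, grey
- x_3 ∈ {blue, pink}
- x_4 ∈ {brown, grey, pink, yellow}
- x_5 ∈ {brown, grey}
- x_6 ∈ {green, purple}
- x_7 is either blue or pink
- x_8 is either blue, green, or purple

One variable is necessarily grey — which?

Among the 8 variables, black fits only x_1 (and all 8 values in {black, blue, brown, green, grey, pink, purple, yellow} must be used), so x_1 = black.
Among the 7 still-open variables, yellow fits only x_4 (and all 7 values in {blue, brown, green, grey, pink, purple, yellow} must be used), so x_4 = yellow.
The 6 still-open variables together cover exactly {blue, brown, green, grey, pink, purple} — 6 values for 6 variables — and brown appears only in x_5's list, so x_5 = brown.
The 5 still-open variables draw from only 5 values {blue, green, grey, pink, purple}, so each is used; only x_2 can be grey, hence x_2 = grey.

x_2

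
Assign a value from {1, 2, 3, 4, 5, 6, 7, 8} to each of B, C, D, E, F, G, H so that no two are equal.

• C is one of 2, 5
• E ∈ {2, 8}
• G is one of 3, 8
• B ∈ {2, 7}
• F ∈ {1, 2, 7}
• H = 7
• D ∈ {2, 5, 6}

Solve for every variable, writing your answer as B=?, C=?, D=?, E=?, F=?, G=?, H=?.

H must be 7 (only option left). So B, F can't be 7.
That leaves B = 2. Eliminate 2 elsewhere: C, D, E, F.
C's domain is down to {5}, so C = 5. Strike 5 from D.
That leaves D = 6.
E has just one choice, so E = 8. Eliminate 8 elsewhere: G.
F must be 1 (only option left).
G has just one choice, so G = 3.

B=2, C=5, D=6, E=8, F=1, G=3, H=7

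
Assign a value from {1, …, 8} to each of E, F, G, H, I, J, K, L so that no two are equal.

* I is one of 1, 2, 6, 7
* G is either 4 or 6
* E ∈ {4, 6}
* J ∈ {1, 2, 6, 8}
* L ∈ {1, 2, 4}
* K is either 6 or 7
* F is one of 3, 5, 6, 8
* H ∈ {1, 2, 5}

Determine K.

7

The 8 variables draw from only 8 values {1, 2, 3, 4, 5, 6, 7, 8}, so each is used; only F can be 3, hence F = 3.
Among the 7 still-open variables, 5 fits only H (and all 7 values in {1, 2, 4, 5, 6, 7, 8} must be used), so H = 5.
Among the 6 still-open variables, 8 fits only J (and all 6 values in {1, 2, 4, 6, 7, 8} must be used), so J = 8.
E and G between them cover only {4, 6} — a naked pair. Remove those values from I, K, L.
So K = 7.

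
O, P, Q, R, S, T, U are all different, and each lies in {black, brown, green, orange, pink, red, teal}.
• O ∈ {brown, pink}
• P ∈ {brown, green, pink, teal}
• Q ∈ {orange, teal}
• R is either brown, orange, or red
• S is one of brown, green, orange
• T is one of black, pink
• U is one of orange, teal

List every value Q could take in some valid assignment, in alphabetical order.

The 7 variables together cover exactly {black, brown, green, orange, pink, red, teal} — 7 values for 7 variables — and black appears only in T's list, so T = black.
Among the 6 still-open variables, red fits only R (and all 6 values in {brown, green, orange, pink, red, teal} must be used), so R = red.
Q and U between them cover only {orange, teal} — a naked pair. Remove those values from P, S.
No further eliminations apply; Q can still be any of orange, teal.

orange, teal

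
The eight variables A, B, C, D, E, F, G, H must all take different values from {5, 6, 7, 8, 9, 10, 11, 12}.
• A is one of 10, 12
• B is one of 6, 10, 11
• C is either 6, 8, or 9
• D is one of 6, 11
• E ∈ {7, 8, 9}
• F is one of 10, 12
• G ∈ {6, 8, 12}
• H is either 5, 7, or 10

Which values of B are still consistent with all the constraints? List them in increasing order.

6, 11

The 8 variables draw from only 8 values {5, 6, 7, 8, 9, 10, 11, 12}, so each is used; only H can be 5, hence H = 5.
The 7 still-open variables draw from only 7 values {6, 7, 8, 9, 10, 11, 12}, so each is used; only E can be 7, hence E = 7.
The 6 still-open variables draw from only 6 values {6, 8, 9, 10, 11, 12}, so each is used; only C can be 9, hence C = 9.
The 5 still-open variables draw from only 5 values {6, 8, 10, 11, 12}, so each is used; only G can be 8, hence G = 8.
The 2 variables A and F are confined to {10, 12}, which locks those values in; drop them from B.
No further eliminations apply; B can still be any of 6, 11.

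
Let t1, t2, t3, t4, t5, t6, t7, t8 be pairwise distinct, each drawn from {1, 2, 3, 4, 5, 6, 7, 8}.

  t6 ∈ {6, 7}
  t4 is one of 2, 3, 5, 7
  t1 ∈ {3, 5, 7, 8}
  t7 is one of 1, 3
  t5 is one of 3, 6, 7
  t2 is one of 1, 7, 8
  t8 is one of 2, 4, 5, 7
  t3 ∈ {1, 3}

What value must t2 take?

8

The 8 variables together cover exactly {1, 2, 3, 4, 5, 6, 7, 8} — 8 values for 8 variables — and 4 appears only in t8's list, so t8 = 4.
The 7 still-open variables together cover exactly {1, 2, 3, 5, 6, 7, 8} — 7 values for 7 variables — and 2 appears only in t4's list, so t4 = 2.
Among the 6 still-open variables, 5 fits only t1 (and all 6 values in {1, 3, 5, 6, 7, 8} must be used), so t1 = 5.
Among the 5 still-open variables, 8 fits only t2 (and all 5 values in {1, 3, 6, 7, 8} must be used), so t2 = 8.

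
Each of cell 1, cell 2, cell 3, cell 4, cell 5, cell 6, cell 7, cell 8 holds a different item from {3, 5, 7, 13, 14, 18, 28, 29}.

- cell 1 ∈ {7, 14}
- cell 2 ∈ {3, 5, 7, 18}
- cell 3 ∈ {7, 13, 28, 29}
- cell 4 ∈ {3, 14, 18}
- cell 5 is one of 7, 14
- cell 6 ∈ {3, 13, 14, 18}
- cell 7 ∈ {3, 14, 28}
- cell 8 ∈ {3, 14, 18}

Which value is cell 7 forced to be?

28

Among the 8 variables, 5 fits only cell 2 (and all 8 values in {3, 5, 7, 13, 14, 18, 28, 29} must be used), so cell 2 = 5.
Among the 7 still-open variables, 29 fits only cell 3 (and all 7 values in {3, 7, 13, 14, 18, 28, 29} must be used), so cell 3 = 29.
Among the 6 still-open variables, 13 fits only cell 6 (and all 6 values in {3, 7, 13, 14, 18, 28} must be used), so cell 6 = 13.
The 5 still-open variables draw from only 5 values {3, 7, 14, 18, 28}, so each is used; only cell 7 can be 28, hence cell 7 = 28.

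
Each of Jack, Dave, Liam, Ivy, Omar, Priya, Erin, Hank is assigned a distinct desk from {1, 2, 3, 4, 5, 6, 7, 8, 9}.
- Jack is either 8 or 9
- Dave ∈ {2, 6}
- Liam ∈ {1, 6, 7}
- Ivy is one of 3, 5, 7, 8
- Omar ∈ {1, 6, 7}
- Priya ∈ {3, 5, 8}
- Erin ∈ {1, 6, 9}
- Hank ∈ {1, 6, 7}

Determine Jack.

8

The 8 variables draw from only 8 values {1, 2, 3, 5, 6, 7, 8, 9}, so each is used; only Dave can be 2, hence Dave = 2.
The 3 variables Liam, Omar, Hank are confined to {1, 6, 7}, which locks those values in; drop them from Ivy, Erin.
That leaves Erin = 9. So Jack can't be 9.
So Jack = 8.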